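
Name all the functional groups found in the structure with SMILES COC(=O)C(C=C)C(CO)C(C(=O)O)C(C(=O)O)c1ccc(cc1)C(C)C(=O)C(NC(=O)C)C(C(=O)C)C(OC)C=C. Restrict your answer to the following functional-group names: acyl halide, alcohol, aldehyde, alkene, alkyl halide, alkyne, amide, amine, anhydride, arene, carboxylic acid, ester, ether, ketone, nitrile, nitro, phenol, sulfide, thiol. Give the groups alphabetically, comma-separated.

alcohol, alkene, amide, arene, carboxylic acid, ester, ether, ketone

Taking each segment in turn:
  CH3OOC: CH3O–C(=O)–: carbonyl C bonded to C and to –OCH3 → ester (not ketone + ether).
  CH(CH=CH2): pendant –CH=CH2: C=C double bond → alkene.
  CH(CH2OH): pendant –CH2OH on an sp³ backbone C → alcohol.
  CH(COOH): pendant –COOH: carbonyl C bonded to C and –OH → carboxylic acid.
  CH(COOH): pendant –COOH: carbonyl C bonded to C and –OH → carboxylic acid.
  C6H4: para-disubstituted benzene ring → arene.
  CO: –C(=O)– with carbon on both sides → ketone.
  CH(NHCOCH3): pendant –NHC(=O)CH3: N bonded to a carbonyl → amide (not amine).
  CH(COCH3): pendant –COCH3: carbonyl C bonded to two carbons → ketone.
  CH(OCH3): pendant –OCH3: C–O–C with sp³ C, no adjacent C=O → ether.
  CH=CH2: C=C double bond → alkene.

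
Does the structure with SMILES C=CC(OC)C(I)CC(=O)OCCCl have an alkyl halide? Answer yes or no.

Working along the chain:
  CH2=CH: C=C double bond → alkene.
  CH(OCH3): pendant –OCH3: C–O–C with sp³ C, no adjacent C=O → ether.
  CH(I): halogen on an sp³ carbon → alkyl halide.
  CH2COOCH2: –C(=O)–O–C with C on the carbonyl side → ester.
  CH2Cl: halogen on an sp³ carbon → alkyl halide.
The CH(I) segment supplies the alkyl halide: halogen on an sp³ carbon → alkyl halide.

yes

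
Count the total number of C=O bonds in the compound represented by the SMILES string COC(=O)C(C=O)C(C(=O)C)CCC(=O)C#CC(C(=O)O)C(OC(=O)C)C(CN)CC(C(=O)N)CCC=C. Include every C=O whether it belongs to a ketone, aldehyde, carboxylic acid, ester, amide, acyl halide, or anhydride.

CH3OOC: ester, 1 C=O (running total 1).
CH(CHO): aldehyde, 1 C=O (running total 2).
CH(COCH3): ketone, 1 C=O (running total 3).
CO: ketone, 1 C=O (running total 4).
CH(COOH): carboxylic acid, 1 C=O (running total 5).
CH(OCOCH3): ester, 1 C=O (running total 6).
CH(CONH2): amide, 1 C=O (running total 7).

7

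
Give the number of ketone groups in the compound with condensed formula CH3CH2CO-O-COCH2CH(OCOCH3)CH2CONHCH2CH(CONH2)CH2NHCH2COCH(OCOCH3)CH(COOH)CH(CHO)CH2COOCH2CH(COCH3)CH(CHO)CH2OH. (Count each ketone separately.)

two acyl groups sharing one oxygen, –C(=O)–O–C(=O)– → anhydride.
pendant –OC(=O)CH3: an acyloxy group → ester.
–C(=O)–N– linkage → amide (the N is not an amine).
pendant –CONH2: carbonyl C bonded to C and N → amide.
C–N–C with sp³ carbons and no adjacent C=O → amine (secondary).
–C(=O)– with carbon on both sides → ketone.
pendant –OC(=O)CH3: an acyloxy group → ester.
pendant –COOH: carbonyl C bonded to C and –OH → carboxylic acid.
pendant –CHO: carbonyl C bonded to C and H → aldehyde.
–C(=O)–O–C with C on the carbonyl side → ester.
pendant –COCH3: carbonyl C bonded to two carbons → ketone.
pendant –CHO: carbonyl C bonded to C and H → aldehyde.
–OH on an sp³ carbon → alcohol.
Ketone appears at: CO, CH(COCH3) → 2.

2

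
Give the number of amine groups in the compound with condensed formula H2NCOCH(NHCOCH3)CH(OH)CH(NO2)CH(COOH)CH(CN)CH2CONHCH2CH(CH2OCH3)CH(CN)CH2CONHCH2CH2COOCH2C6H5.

Taking each segment in turn:
  H2NCO: –C(=O)NH2: carbonyl C bonded to C and to N → amide (the N is not a separate amine).
  CH(NHCOCH3): pendant –NHC(=O)CH3: N bonded to a carbonyl → amide (not amine).
  CH(OH): –OH on an sp³ carbon → alcohol (secondary).
  CH(NO2): –NO2 on an sp³ carbon → nitro (the N=O is not a carbonyl).
  CH(COOH): pendant –COOH: carbonyl C bonded to C and –OH → carboxylic acid.
  CH(CN): pendant –C≡N: nitrile.
  CH2CONHCH2: –C(=O)–N– linkage → amide (the N is not an amine).
  CH(CH2OCH3): pendant –CH2OCH3: C–O–C linkage → ether.
  CH(CN): pendant –C≡N: nitrile.
  CH2CONHCH2: –C(=O)–N– linkage → amide (the N is not an amine).
  CH2COOCH2: –C(=O)–O–C with C on the carbonyl side → ester.
  C6H5: –C6H5 phenyl ring → arene.
No segment is a amine: H2NCO is amide, not amine; CH(NHCOCH3) is amide, not amine; CH(NO2) is nitro, not amine. → 0.

0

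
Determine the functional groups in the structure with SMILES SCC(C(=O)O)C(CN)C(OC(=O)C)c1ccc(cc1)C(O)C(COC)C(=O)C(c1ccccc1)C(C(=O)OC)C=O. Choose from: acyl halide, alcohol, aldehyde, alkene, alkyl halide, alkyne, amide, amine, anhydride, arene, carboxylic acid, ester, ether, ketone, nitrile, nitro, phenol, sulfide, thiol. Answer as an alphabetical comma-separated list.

Reading the structure from left to right:
  HSCH2: –SH on an sp³ carbon → thiol.
  CH(COOH): pendant –COOH: carbonyl C bonded to C and –OH → carboxylic acid.
  CH(CH2NH2): pendant –CH2NH2: N on sp³ C, no adjacent C=O → amine.
  CH(OCOCH3): pendant –OC(=O)CH3: an acyloxy group → ester.
  C6H4: para-disubstituted benzene ring → arene.
  CH(OH): –OH on an sp³ carbon → alcohol (secondary).
  CH(CH2OCH3): pendant –CH2OCH3: C–O–C linkage → ether.
  CO: –C(=O)– with carbon on both sides → ketone.
  CH(C6H5): pendant –C6H5: benzene ring → arene.
  CH(COOCH3): pendant –COOCH3: carbonyl C bonded to C and –OCH3 → ester.
  CHO: terminal –CHO: carbonyl C bonded to H and C → aldehyde.

alcohol, aldehyde, amine, arene, carboxylic acid, ester, ether, ketone, thiol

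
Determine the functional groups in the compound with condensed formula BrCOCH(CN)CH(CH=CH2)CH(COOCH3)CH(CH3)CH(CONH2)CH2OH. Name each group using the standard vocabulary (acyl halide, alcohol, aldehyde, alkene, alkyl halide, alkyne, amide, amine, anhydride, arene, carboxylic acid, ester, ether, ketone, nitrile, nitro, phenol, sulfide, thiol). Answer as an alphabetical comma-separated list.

acyl halide, alcohol, alkene, amide, ester, nitrile

Reading the structure from left to right:
  BrCO: –C(=O)Br: carbonyl C bonded to C and to a halogen → acyl halide (not alkyl halide).
  CH(CN): pendant –C≡N: nitrile.
  CH(CH=CH2): pendant –CH=CH2: C=C double bond → alkene.
  CH(COOCH3): pendant –COOCH3: carbonyl C bonded to C and –OCH3 → ester.
  CH(CONH2): pendant –CONH2: carbonyl C bonded to C and N → amide.
  CH2OH: –OH on an sp³ carbon → alcohol.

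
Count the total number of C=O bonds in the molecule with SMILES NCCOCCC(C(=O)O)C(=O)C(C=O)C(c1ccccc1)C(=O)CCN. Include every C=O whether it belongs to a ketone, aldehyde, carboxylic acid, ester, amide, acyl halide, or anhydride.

CH(COOH): carboxylic acid, 1 C=O (running total 1).
CO: ketone, 1 C=O (running total 2).
CH(CHO): aldehyde, 1 C=O (running total 3).
CO: ketone, 1 C=O (running total 4).

4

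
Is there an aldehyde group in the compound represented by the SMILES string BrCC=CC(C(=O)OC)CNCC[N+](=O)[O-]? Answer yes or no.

no

halogen on an sp³ carbon → alkyl halide.
C=C double bond → alkene.
pendant –COOCH3: carbonyl C bonded to C and –OCH3 → ester.
C–N–C with sp³ carbons and no adjacent C=O → amine (secondary).
–NO2 on carbon → nitro group.
The groups actually present are: alkene, alkyl halide, amine, ester, nitro.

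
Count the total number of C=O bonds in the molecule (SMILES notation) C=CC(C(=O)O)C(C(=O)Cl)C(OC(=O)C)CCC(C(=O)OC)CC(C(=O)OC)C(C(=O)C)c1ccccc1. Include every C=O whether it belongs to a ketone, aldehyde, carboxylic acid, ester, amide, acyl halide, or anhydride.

CH(COOH): carboxylic acid, 1 C=O (running total 1).
CH(COCl): acyl halide, 1 C=O (running total 2).
CH(OCOCH3): ester, 1 C=O (running total 3).
CH(COOCH3): ester, 1 C=O (running total 4).
CH(COOCH3): ester, 1 C=O (running total 5).
CH(COCH3): ketone, 1 C=O (running total 6).

6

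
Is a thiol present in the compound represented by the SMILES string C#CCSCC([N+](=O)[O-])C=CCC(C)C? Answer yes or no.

no

Taking each segment in turn:
  HC≡C: C≡C triple bond → alkyne.
  CH2SCH2: C–S–C linkage → sulfide (thioether).
  CH(NO2): –NO2 on an sp³ carbon → nitro (the N=O is not a carbonyl).
  CH=CH: C=C double bond → alkene.
The groups actually present are: alkene, alkyne, nitro, sulfide.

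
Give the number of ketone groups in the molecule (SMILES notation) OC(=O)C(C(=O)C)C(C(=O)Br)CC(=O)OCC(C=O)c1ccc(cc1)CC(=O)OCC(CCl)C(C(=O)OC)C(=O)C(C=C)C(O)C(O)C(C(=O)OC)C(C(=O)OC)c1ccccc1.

2

Working along the chain:
  HOOC: –COOH: carbonyl C bonded to –OH and C → carboxylic acid (the –OH is not a separate alcohol).
  CH(COCH3): pendant –COCH3: carbonyl C bonded to two carbons → ketone.
  CH(COBr): pendant –C(=O)X: carbonyl C bonded to C and halogen → acyl halide.
  CH2COOCH2: –C(=O)–O–C with C on the carbonyl side → ester.
  CH(CHO): pendant –CHO: carbonyl C bonded to C and H → aldehyde.
  C6H4: para-disubstituted benzene ring → arene.
  CH2COOCH2: –C(=O)–O–C with C on the carbonyl side → ester.
  CH(CH2Cl): pendant –CH2X: halogen on sp³ carbon → alkyl halide.
  CH(COOCH3): pendant –COOCH3: carbonyl C bonded to C and –OCH3 → ester.
  CO: –C(=O)– with carbon on both sides → ketone.
  CH(CH=CH2): pendant –CH=CH2: C=C double bond → alkene.
  CH(OH): –OH on an sp³ carbon → alcohol (secondary).
  CH(OH): –OH on an sp³ carbon → alcohol (secondary).
  CH(COOCH3): pendant –COOCH3: carbonyl C bonded to C and –OCH3 → ester.
  CH(COOCH3): pendant –COOCH3: carbonyl C bonded to C and –OCH3 → ester.
  C6H5: –C6H5 phenyl ring → arene.
Ketone appears at: CH(COCH3), CO → 2.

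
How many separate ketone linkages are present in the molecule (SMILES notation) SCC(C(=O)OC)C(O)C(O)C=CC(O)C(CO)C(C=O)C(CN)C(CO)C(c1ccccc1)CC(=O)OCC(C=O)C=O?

0

Taking each segment in turn:
  HSCH2: –SH on an sp³ carbon → thiol.
  CH(COOCH3): pendant –COOCH3: carbonyl C bonded to C and –OCH3 → ester.
  CH(OH): –OH on an sp³ carbon → alcohol (secondary).
  CH(OH): –OH on an sp³ carbon → alcohol (secondary).
  CH=CH: C=C double bond → alkene.
  CH(OH): –OH on an sp³ carbon → alcohol (secondary).
  CH(CH2OH): pendant –CH2OH on an sp³ backbone C → alcohol.
  CH(CHO): pendant –CHO: carbonyl C bonded to C and H → aldehyde.
  CH(CH2NH2): pendant –CH2NH2: N on sp³ C, no adjacent C=O → amine.
  CH(CH2OH): pendant –CH2OH on an sp³ backbone C → alcohol.
  CH(C6H5): pendant –C6H5: benzene ring → arene.
  CH2COOCH2: –C(=O)–O–C with C on the carbonyl side → ester.
  CH(CHO): pendant –CHO: carbonyl C bonded to C and H → aldehyde.
  CHO: terminal –CHO: carbonyl C bonded to H and C → aldehyde.
No segment is a ketone: CH(COOCH3) is ester, not ketone; CH(CHO) is aldehyde, not ketone; CH2COOCH2 is ester, not ketone. → 0.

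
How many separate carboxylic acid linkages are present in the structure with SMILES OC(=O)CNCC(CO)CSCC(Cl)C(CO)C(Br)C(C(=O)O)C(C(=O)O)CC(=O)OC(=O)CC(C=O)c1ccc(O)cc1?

3

Taking each segment in turn:
  HOOC: –COOH: carbonyl C bonded to –OH and C → carboxylic acid (the –OH is not a separate alcohol).
  CH2NHCH2: C–N–C with sp³ carbons and no adjacent C=O → amine (secondary).
  CH(CH2OH): pendant –CH2OH on an sp³ backbone C → alcohol.
  CH2SCH2: C–S–C linkage → sulfide (thioether).
  CH(Cl): halogen on an sp³ carbon → alkyl halide.
  CH(CH2OH): pendant –CH2OH on an sp³ backbone C → alcohol.
  CH(Br): halogen on an sp³ carbon → alkyl halide.
  CH(COOH): pendant –COOH: carbonyl C bonded to C and –OH → carboxylic acid.
  CH(COOH): pendant –COOH: carbonyl C bonded to C and –OH → carboxylic acid.
  CH2CO-O-COCH2: two acyl groups sharing one oxygen, –C(=O)–O–C(=O)– → anhydride.
  CH(CHO): pendant –CHO: carbonyl C bonded to C and H → aldehyde.
  C6H4OH: –OH attached directly to an aromatic ring → phenol (not alcohol); the ring itself is an arene.
Carboxylic acid appears at: HOOC, CH(COOH), CH(COOH) → 3.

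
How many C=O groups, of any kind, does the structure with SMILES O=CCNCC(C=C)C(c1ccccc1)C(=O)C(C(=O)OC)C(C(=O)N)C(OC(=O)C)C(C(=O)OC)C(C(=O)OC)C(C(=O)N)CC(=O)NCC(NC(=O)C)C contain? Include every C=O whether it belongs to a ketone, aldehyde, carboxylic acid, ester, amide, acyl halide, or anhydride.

10

OHC: aldehyde, 1 C=O (running total 1).
CO: ketone, 1 C=O (running total 2).
CH(COOCH3): ester, 1 C=O (running total 3).
CH(CONH2): amide, 1 C=O (running total 4).
CH(OCOCH3): ester, 1 C=O (running total 5).
CH(COOCH3): ester, 1 C=O (running total 6).
CH(COOCH3): ester, 1 C=O (running total 7).
CH(CONH2): amide, 1 C=O (running total 8).
CH2CONHCH2: amide, 1 C=O (running total 9).
CH(NHCOCH3): amide, 1 C=O (running total 10).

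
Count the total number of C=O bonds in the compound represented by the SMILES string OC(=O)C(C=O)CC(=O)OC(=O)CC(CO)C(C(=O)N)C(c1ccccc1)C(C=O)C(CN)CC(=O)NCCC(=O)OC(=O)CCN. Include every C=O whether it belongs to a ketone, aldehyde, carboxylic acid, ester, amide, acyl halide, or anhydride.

HOOC: carboxylic acid, 1 C=O (running total 1).
CH(CHO): aldehyde, 1 C=O (running total 2).
CH2CO-O-COCH2: anhydride, 2 C=O (running total 4).
CH(CONH2): amide, 1 C=O (running total 5).
CH(CHO): aldehyde, 1 C=O (running total 6).
CH2CONHCH2: amide, 1 C=O (running total 7).
CH2CO-O-COCH2: anhydride, 2 C=O (running total 9).

9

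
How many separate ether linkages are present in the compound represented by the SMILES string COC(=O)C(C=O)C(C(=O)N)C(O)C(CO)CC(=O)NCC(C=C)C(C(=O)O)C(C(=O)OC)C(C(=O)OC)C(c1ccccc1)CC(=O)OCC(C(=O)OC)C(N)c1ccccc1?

Taking each segment in turn:
  CH3OOC: CH3O–C(=O)–: carbonyl C bonded to C and to –OCH3 → ester (not ketone + ether).
  CH(CHO): pendant –CHO: carbonyl C bonded to C and H → aldehyde.
  CH(CONH2): pendant –CONH2: carbonyl C bonded to C and N → amide.
  CH(OH): –OH on an sp³ carbon → alcohol (secondary).
  CH(CH2OH): pendant –CH2OH on an sp³ backbone C → alcohol.
  CH2CONHCH2: –C(=O)–N– linkage → amide (the N is not an amine).
  CH(CH=CH2): pendant –CH=CH2: C=C double bond → alkene.
  CH(COOH): pendant –COOH: carbonyl C bonded to C and –OH → carboxylic acid.
  CH(COOCH3): pendant –COOCH3: carbonyl C bonded to C and –OCH3 → ester.
  CH(COOCH3): pendant –COOCH3: carbonyl C bonded to C and –OCH3 → ester.
  CH(C6H5): pendant –C6H5: benzene ring → arene.
  CH2COOCH2: –C(=O)–O–C with C on the carbonyl side → ester.
  CH(COOCH3): pendant –COOCH3: carbonyl C bonded to C and –OCH3 → ester.
  CH(NH2): –NH2 on an sp³ carbon with no adjacent C=O → amine.
  C6H5: –C6H5 phenyl ring → arene.
No segment is a ether: CH3OOC is ester, not ether; CH(OH) is alcohol, not ether; CH(CH2OH) is alcohol, not ether. → 0.

0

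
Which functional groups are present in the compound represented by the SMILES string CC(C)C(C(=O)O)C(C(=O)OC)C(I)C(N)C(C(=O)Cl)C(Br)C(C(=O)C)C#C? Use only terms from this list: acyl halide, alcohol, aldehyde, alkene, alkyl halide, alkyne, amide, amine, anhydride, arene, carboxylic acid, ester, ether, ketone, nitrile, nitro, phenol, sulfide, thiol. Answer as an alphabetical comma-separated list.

Reading the structure from left to right:
  CH(COOH): pendant –COOH: carbonyl C bonded to C and –OH → carboxylic acid.
  CH(COOCH3): pendant –COOCH3: carbonyl C bonded to C and –OCH3 → ester.
  CH(I): halogen on an sp³ carbon → alkyl halide.
  CH(NH2): –NH2 on an sp³ carbon with no adjacent C=O → amine.
  CH(COCl): pendant –C(=O)X: carbonyl C bonded to C and halogen → acyl halide.
  CH(Br): halogen on an sp³ carbon → alkyl halide.
  CH(COCH3): pendant –COCH3: carbonyl C bonded to two carbons → ketone.
  C≡CH: C≡C triple bond → alkyne.

acyl halide, alkyl halide, alkyne, amine, carboxylic acid, ester, ketone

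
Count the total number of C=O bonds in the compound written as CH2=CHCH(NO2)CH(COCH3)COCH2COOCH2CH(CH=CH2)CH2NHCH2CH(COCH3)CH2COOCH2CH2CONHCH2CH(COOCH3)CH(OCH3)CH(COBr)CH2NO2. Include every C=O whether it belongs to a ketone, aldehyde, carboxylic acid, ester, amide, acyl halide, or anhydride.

CH(COCH3): ketone, 1 C=O (running total 1).
CO: ketone, 1 C=O (running total 2).
CH2COOCH2: ester, 1 C=O (running total 3).
CH(COCH3): ketone, 1 C=O (running total 4).
CH2COOCH2: ester, 1 C=O (running total 5).
CH2CONHCH2: amide, 1 C=O (running total 6).
CH(COOCH3): ester, 1 C=O (running total 7).
CH(COBr): acyl halide, 1 C=O (running total 8).

8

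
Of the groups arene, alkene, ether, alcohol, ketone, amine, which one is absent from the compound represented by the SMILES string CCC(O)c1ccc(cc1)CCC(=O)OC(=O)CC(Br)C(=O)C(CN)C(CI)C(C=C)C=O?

amine: present (CH(CH2NH2) — pendant –CH2NH2: N on sp³ C, no adjacent C=O → amine).
alcohol: present (CH(OH) — –OH on an sp³ carbon → alcohol (secondary)).
ketone: present (CO — –C(=O)– with carbon on both sides → ketone).
alkene: present (CH(CH=CH2) — pendant –CH=CH2: C=C double bond → alkene).
arene: present (C6H4 — para-disubstituted benzene ring → arene).
ether: no segment matches this pattern.

ether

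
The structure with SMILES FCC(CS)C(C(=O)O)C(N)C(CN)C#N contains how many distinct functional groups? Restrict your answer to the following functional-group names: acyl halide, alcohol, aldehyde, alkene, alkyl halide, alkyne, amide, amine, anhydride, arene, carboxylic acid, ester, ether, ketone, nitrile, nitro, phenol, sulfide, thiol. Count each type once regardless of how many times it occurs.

Reading the structure from left to right:
  FCH2: halogen on an sp³ carbon → alkyl halide.
  CH(CH2SH): pendant –CH2SH → thiol.
  CH(COOH): pendant –COOH: carbonyl C bonded to C and –OH → carboxylic acid.
  CH(NH2): –NH2 on an sp³ carbon with no adjacent C=O → amine.
  CH(CH2NH2): pendant –CH2NH2: N on sp³ C, no adjacent C=O → amine.
  CN: –C≡N: carbon triple-bonded to nitrogen → nitrile.
Distinct types present: alkyl halide, amine, carboxylic acid, nitrile, thiol.

5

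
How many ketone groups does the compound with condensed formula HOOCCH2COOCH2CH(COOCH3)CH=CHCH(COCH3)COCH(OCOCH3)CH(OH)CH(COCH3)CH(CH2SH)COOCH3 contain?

Reading the structure from left to right:
  HOOC: –COOH: carbonyl C bonded to –OH and C → carboxylic acid (the –OH is not a separate alcohol).
  CH2COOCH2: –C(=O)–O–C with C on the carbonyl side → ester.
  CH(COOCH3): pendant –COOCH3: carbonyl C bonded to C and –OCH3 → ester.
  CH=CH: C=C double bond → alkene.
  CH(COCH3): pendant –COCH3: carbonyl C bonded to two carbons → ketone.
  CO: –C(=O)– with carbon on both sides → ketone.
  CH(OCOCH3): pendant –OC(=O)CH3: an acyloxy group → ester.
  CH(OH): –OH on an sp³ carbon → alcohol (secondary).
  CH(COCH3): pendant –COCH3: carbonyl C bonded to two carbons → ketone.
  CH(CH2SH): pendant –CH2SH → thiol.
  COOCH3: –C(=O)OCH3: carbonyl C bonded to C and to –OCH3 → ester (not ketone + ether).
Ketone appears at: CH(COCH3), CO, CH(COCH3) → 3.

3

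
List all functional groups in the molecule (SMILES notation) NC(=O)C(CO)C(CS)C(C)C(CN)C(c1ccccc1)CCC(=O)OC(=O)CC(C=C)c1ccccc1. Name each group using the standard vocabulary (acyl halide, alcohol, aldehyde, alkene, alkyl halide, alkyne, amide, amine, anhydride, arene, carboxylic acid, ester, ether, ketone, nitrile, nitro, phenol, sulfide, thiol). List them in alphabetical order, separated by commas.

–C(=O)NH2: carbonyl C bonded to C and to N → amide (the N is not a separate amine).
pendant –CH2OH on an sp³ backbone C → alcohol.
pendant –CH2SH → thiol.
pendant –CH2NH2: N on sp³ C, no adjacent C=O → amine.
pendant –C6H5: benzene ring → arene.
two acyl groups sharing one oxygen, –C(=O)–O–C(=O)– → anhydride.
pendant –CH=CH2: C=C double bond → alkene.
–C6H5 phenyl ring → arene.

alcohol, alkene, amide, amine, anhydride, arene, thiol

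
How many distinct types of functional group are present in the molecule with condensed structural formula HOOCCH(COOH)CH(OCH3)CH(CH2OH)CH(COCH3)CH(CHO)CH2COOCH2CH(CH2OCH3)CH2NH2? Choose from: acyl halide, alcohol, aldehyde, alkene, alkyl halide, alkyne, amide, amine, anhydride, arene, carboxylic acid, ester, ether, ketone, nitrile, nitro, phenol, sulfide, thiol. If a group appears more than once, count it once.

7

–COOH: carbonyl C bonded to –OH and C → carboxylic acid (the –OH is not a separate alcohol).
pendant –COOH: carbonyl C bonded to C and –OH → carboxylic acid.
pendant –OCH3: C–O–C with sp³ C, no adjacent C=O → ether.
pendant –CH2OH on an sp³ backbone C → alcohol.
pendant –COCH3: carbonyl C bonded to two carbons → ketone.
pendant –CHO: carbonyl C bonded to C and H → aldehyde.
–C(=O)–O–C with C on the carbonyl side → ester.
pendant –CH2OCH3: C–O–C linkage → ether.
–NH2 on an sp³ carbon with no adjacent C=O → amine.
Distinct types present: alcohol, aldehyde, amine, carboxylic acid, ester, ether, ketone.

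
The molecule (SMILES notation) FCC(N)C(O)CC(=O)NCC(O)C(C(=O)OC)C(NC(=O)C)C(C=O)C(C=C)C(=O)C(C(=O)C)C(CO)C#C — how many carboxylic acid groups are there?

halogen on an sp³ carbon → alkyl halide.
–NH2 on an sp³ carbon with no adjacent C=O → amine.
–OH on an sp³ carbon → alcohol (secondary).
–C(=O)–N– linkage → amide (the N is not an amine).
–OH on an sp³ carbon → alcohol (secondary).
pendant –COOCH3: carbonyl C bonded to C and –OCH3 → ester.
pendant –NHC(=O)CH3: N bonded to a carbonyl → amide (not amine).
pendant –CHO: carbonyl C bonded to C and H → aldehyde.
pendant –CH=CH2: C=C double bond → alkene.
–C(=O)– with carbon on both sides → ketone.
pendant –COCH3: carbonyl C bonded to two carbons → ketone.
pendant –CH2OH on an sp³ backbone C → alcohol.
C≡C triple bond → alkyne.
No segment is a carboxylic acid: CH(OH) is alcohol, not carboxylic acid; CH2CONHCH2 is amide, not carboxylic acid; CH(OH) is alcohol, not carboxylic acid. → 0.

0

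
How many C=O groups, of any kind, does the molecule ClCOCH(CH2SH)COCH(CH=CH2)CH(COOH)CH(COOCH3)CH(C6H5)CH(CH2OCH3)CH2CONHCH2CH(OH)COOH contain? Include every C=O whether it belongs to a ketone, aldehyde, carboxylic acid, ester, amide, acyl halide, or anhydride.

ClCO: acyl halide, 1 C=O (running total 1).
CO: ketone, 1 C=O (running total 2).
CH(COOH): carboxylic acid, 1 C=O (running total 3).
CH(COOCH3): ester, 1 C=O (running total 4).
CH2CONHCH2: amide, 1 C=O (running total 5).
COOH: carboxylic acid, 1 C=O (running total 6).

6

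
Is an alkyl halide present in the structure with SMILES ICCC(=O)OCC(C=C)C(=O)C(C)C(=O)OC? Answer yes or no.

yes

halogen on an sp³ carbon → alkyl halide.
–C(=O)–O–C with C on the carbonyl side → ester.
pendant –CH=CH2: C=C double bond → alkene.
–C(=O)– with carbon on both sides → ketone.
–C(=O)OCH3: carbonyl C bonded to C and to –OCH3 → ester (not ketone + ether).
The ICH2 segment supplies the alkyl halide: halogen on an sp³ carbon → alkyl halide.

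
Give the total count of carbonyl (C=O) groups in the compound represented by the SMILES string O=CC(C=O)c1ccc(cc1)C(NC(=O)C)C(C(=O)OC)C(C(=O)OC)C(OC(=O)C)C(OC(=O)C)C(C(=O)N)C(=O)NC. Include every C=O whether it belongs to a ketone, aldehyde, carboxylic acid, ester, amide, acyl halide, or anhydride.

9

OHC: aldehyde, 1 C=O (running total 1).
CH(CHO): aldehyde, 1 C=O (running total 2).
CH(NHCOCH3): amide, 1 C=O (running total 3).
CH(COOCH3): ester, 1 C=O (running total 4).
CH(COOCH3): ester, 1 C=O (running total 5).
CH(OCOCH3): ester, 1 C=O (running total 6).
CH(OCOCH3): ester, 1 C=O (running total 7).
CH(CONH2): amide, 1 C=O (running total 8).
CONHCH3: amide, 1 C=O (running total 9).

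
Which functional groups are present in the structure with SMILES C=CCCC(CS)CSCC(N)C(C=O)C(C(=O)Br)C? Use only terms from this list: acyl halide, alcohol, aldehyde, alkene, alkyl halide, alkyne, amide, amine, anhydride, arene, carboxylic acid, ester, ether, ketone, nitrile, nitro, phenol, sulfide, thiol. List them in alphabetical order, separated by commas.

acyl halide, aldehyde, alkene, amine, sulfide, thiol

Taking each segment in turn:
  CH2=CH: C=C double bond → alkene.
  CH(CH2SH): pendant –CH2SH → thiol.
  CH2SCH2: C–S–C linkage → sulfide (thioether).
  CH(NH2): –NH2 on an sp³ carbon with no adjacent C=O → amine.
  CH(CHO): pendant –CHO: carbonyl C bonded to C and H → aldehyde.
  CH(COBr): pendant –C(=O)X: carbonyl C bonded to C and halogen → acyl halide.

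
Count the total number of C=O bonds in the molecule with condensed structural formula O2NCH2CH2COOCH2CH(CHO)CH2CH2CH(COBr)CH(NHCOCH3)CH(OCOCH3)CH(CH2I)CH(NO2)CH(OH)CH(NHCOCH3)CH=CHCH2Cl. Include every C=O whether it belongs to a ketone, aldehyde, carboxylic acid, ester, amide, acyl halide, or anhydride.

CH2COOCH2: ester, 1 C=O (running total 1).
CH(CHO): aldehyde, 1 C=O (running total 2).
CH(COBr): acyl halide, 1 C=O (running total 3).
CH(NHCOCH3): amide, 1 C=O (running total 4).
CH(OCOCH3): ester, 1 C=O (running total 5).
CH(NHCOCH3): amide, 1 C=O (running total 6).

6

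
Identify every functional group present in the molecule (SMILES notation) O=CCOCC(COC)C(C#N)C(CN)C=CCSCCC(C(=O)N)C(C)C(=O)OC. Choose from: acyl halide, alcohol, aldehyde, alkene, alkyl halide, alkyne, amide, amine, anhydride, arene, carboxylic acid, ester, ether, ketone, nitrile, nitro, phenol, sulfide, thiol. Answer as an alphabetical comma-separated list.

aldehyde, alkene, amide, amine, ester, ether, nitrile, sulfide

terminal –CHO: carbonyl C bonded to H and C → aldehyde.
C–O–C with sp³ carbons on both sides and no adjacent C=O → ether.
pendant –CH2OCH3: C–O–C linkage → ether.
pendant –C≡N: nitrile.
pendant –CH2NH2: N on sp³ C, no adjacent C=O → amine.
C=C double bond → alkene.
C–S–C linkage → sulfide (thioether).
pendant –CONH2: carbonyl C bonded to C and N → amide.
–C(=O)OCH3: carbonyl C bonded to C and to –OCH3 → ester (not ketone + ether).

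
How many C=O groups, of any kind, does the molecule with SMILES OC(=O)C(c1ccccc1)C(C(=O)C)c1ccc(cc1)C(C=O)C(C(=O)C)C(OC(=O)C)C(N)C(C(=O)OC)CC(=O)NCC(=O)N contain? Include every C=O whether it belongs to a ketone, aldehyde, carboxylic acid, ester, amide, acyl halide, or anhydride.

HOOC: carboxylic acid, 1 C=O (running total 1).
CH(COCH3): ketone, 1 C=O (running total 2).
CH(CHO): aldehyde, 1 C=O (running total 3).
CH(COCH3): ketone, 1 C=O (running total 4).
CH(OCOCH3): ester, 1 C=O (running total 5).
CH(COOCH3): ester, 1 C=O (running total 6).
CH2CONHCH2: amide, 1 C=O (running total 7).
CONH2: amide, 1 C=O (running total 8).

8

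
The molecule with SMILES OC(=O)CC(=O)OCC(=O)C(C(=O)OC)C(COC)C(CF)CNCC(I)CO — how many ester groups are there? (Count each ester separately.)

2

–COOH: carbonyl C bonded to –OH and C → carboxylic acid (the –OH is not a separate alcohol).
–C(=O)–O–C with C on the carbonyl side → ester.
–C(=O)– with carbon on both sides → ketone.
pendant –COOCH3: carbonyl C bonded to C and –OCH3 → ester.
pendant –CH2OCH3: C–O–C linkage → ether.
pendant –CH2X: halogen on sp³ carbon → alkyl halide.
C–N–C with sp³ carbons and no adjacent C=O → amine (secondary).
halogen on an sp³ carbon → alkyl halide.
–OH on an sp³ carbon → alcohol.
Ester appears at: CH2COOCH2, CH(COOCH3) → 2.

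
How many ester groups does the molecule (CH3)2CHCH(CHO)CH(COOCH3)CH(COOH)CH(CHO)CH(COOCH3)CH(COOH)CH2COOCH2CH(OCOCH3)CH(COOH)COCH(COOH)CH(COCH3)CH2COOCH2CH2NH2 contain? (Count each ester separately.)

5

Taking each segment in turn:
  CH(CHO): pendant –CHO: carbonyl C bonded to C and H → aldehyde.
  CH(COOCH3): pendant –COOCH3: carbonyl C bonded to C and –OCH3 → ester.
  CH(COOH): pendant –COOH: carbonyl C bonded to C and –OH → carboxylic acid.
  CH(CHO): pendant –CHO: carbonyl C bonded to C and H → aldehyde.
  CH(COOCH3): pendant –COOCH3: carbonyl C bonded to C and –OCH3 → ester.
  CH(COOH): pendant –COOH: carbonyl C bonded to C and –OH → carboxylic acid.
  CH2COOCH2: –C(=O)–O–C with C on the carbonyl side → ester.
  CH(OCOCH3): pendant –OC(=O)CH3: an acyloxy group → ester.
  CH(COOH): pendant –COOH: carbonyl C bonded to C and –OH → carboxylic acid.
  CO: –C(=O)– with carbon on both sides → ketone.
  CH(COOH): pendant –COOH: carbonyl C bonded to C and –OH → carboxylic acid.
  CH(COCH3): pendant –COCH3: carbonyl C bonded to two carbons → ketone.
  CH2COOCH2: –C(=O)–O–C with C on the carbonyl side → ester.
  CH2NH2: –NH2 on an sp³ carbon with no adjacent C=O → amine.
Ester appears at: CH(COOCH3), CH(COOCH3), CH2COOCH2, CH(OCOCH3), CH2COOCH2 → 5.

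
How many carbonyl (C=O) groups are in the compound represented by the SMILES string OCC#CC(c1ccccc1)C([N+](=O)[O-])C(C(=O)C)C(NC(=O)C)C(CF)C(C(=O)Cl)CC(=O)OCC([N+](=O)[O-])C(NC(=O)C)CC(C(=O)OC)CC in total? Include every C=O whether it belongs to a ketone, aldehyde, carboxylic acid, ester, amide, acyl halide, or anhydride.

CH(COCH3): ketone, 1 C=O (running total 1).
CH(NHCOCH3): amide, 1 C=O (running total 2).
CH(COCl): acyl halide, 1 C=O (running total 3).
CH2COOCH2: ester, 1 C=O (running total 4).
CH(NHCOCH3): amide, 1 C=O (running total 5).
CH(COOCH3): ester, 1 C=O (running total 6).

6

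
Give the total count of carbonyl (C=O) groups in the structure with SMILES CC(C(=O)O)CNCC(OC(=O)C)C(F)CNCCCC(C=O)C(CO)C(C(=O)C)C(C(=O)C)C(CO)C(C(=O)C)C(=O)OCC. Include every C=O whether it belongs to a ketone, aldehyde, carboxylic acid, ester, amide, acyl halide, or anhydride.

CH(COOH): carboxylic acid, 1 C=O (running total 1).
CH(OCOCH3): ester, 1 C=O (running total 2).
CH(CHO): aldehyde, 1 C=O (running total 3).
CH(COCH3): ketone, 1 C=O (running total 4).
CH(COCH3): ketone, 1 C=O (running total 5).
CH(COCH3): ketone, 1 C=O (running total 6).
COOCH2CH3: ester, 1 C=O (running total 7).

7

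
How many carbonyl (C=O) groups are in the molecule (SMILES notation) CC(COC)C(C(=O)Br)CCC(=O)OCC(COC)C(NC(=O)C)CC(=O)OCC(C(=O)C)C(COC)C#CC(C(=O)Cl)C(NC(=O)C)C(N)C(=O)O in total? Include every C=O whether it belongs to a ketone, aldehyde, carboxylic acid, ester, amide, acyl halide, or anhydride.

8

CH(COBr): acyl halide, 1 C=O (running total 1).
CH2COOCH2: ester, 1 C=O (running total 2).
CH(NHCOCH3): amide, 1 C=O (running total 3).
CH2COOCH2: ester, 1 C=O (running total 4).
CH(COCH3): ketone, 1 C=O (running total 5).
CH(COCl): acyl halide, 1 C=O (running total 6).
CH(NHCOCH3): amide, 1 C=O (running total 7).
COOH: carboxylic acid, 1 C=O (running total 8).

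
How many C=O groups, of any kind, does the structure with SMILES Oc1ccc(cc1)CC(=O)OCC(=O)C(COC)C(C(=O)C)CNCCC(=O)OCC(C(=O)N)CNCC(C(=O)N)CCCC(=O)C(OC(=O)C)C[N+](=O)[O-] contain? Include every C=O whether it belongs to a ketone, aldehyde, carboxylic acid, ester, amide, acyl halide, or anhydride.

CH2COOCH2: ester, 1 C=O (running total 1).
CO: ketone, 1 C=O (running total 2).
CH(COCH3): ketone, 1 C=O (running total 3).
CH2COOCH2: ester, 1 C=O (running total 4).
CH(CONH2): amide, 1 C=O (running total 5).
CH(CONH2): amide, 1 C=O (running total 6).
CO: ketone, 1 C=O (running total 7).
CH(OCOCH3): ester, 1 C=O (running total 8).

8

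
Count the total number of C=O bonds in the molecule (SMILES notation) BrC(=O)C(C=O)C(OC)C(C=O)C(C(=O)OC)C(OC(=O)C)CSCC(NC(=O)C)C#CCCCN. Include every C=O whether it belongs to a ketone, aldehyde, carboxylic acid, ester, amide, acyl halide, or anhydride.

BrCO: acyl halide, 1 C=O (running total 1).
CH(CHO): aldehyde, 1 C=O (running total 2).
CH(CHO): aldehyde, 1 C=O (running total 3).
CH(COOCH3): ester, 1 C=O (running total 4).
CH(OCOCH3): ester, 1 C=O (running total 5).
CH(NHCOCH3): amide, 1 C=O (running total 6).

6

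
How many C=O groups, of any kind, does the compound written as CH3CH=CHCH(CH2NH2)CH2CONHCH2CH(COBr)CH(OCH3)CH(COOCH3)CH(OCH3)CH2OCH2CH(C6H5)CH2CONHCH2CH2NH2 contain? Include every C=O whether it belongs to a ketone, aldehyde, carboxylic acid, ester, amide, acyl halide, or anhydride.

4

CH2CONHCH2: amide, 1 C=O (running total 1).
CH(COBr): acyl halide, 1 C=O (running total 2).
CH(COOCH3): ester, 1 C=O (running total 3).
CH2CONHCH2: amide, 1 C=O (running total 4).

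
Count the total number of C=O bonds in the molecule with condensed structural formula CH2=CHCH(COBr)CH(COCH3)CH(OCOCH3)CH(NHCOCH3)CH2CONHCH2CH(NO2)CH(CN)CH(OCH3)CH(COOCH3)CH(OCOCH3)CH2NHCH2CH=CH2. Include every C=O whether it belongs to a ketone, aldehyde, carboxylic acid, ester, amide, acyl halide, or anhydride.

7

CH(COBr): acyl halide, 1 C=O (running total 1).
CH(COCH3): ketone, 1 C=O (running total 2).
CH(OCOCH3): ester, 1 C=O (running total 3).
CH(NHCOCH3): amide, 1 C=O (running total 4).
CH2CONHCH2: amide, 1 C=O (running total 5).
CH(COOCH3): ester, 1 C=O (running total 6).
CH(OCOCH3): ester, 1 C=O (running total 7).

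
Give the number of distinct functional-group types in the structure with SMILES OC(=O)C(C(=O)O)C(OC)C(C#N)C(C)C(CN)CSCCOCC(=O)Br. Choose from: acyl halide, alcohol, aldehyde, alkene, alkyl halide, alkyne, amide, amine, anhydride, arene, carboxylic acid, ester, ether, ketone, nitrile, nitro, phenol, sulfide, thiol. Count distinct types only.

–COOH: carbonyl C bonded to –OH and C → carboxylic acid (the –OH is not a separate alcohol).
pendant –COOH: carbonyl C bonded to C and –OH → carboxylic acid.
pendant –OCH3: C–O–C with sp³ C, no adjacent C=O → ether.
pendant –C≡N: nitrile.
pendant –CH2NH2: N on sp³ C, no adjacent C=O → amine.
C–S–C linkage → sulfide (thioether).
C–O–C with sp³ carbons on both sides and no adjacent C=O → ether.
–C(=O)Br: carbonyl C bonded to C and to a halogen → acyl halide (not alkyl halide).
Distinct types present: acyl halide, amine, carboxylic acid, ether, nitrile, sulfide.

6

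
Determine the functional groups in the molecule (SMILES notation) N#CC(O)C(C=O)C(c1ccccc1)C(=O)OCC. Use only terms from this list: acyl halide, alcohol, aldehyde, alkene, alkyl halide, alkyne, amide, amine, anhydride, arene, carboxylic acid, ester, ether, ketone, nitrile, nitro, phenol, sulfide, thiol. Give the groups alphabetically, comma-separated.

alcohol, aldehyde, arene, ester, nitrile

N≡C–: carbon triple-bonded to nitrogen → nitrile.
–OH on an sp³ carbon → alcohol (secondary).
pendant –CHO: carbonyl C bonded to C and H → aldehyde.
pendant –C6H5: benzene ring → arene.
–C(=O)OCH2CH3: carbonyl C bonded to C and to –OEt → ester.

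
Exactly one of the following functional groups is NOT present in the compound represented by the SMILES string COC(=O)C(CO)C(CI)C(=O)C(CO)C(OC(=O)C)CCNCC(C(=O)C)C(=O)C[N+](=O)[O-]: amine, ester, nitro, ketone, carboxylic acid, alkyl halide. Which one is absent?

carboxylic acid

alkyl halide: present (CH(CH2I) — pendant –CH2X: halogen on sp³ carbon → alkyl halide).
nitro: present (CH2NO2 — –NO2 on carbon → nitro group).
amine: present (CH2NHCH2 — C–N–C with sp³ carbons and no adjacent C=O → amine (secondary)).
ester: present (CH3OOC — CH3O–C(=O)–: carbonyl C bonded to C and to –OCH3 → ester (not ketone + ether)).
ketone: present (CO — –C(=O)– with carbon on both sides → ketone).
carboxylic acid: absent. In each of CH3OOC and CH(OCOCH3), the acyl oxygen is bonded to carbon (–O–C), not to H, so this is an ester.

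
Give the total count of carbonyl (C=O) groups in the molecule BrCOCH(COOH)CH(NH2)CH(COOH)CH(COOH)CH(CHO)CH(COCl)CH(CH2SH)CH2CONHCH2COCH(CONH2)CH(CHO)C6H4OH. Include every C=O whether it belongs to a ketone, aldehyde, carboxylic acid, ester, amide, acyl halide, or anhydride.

BrCO: acyl halide, 1 C=O (running total 1).
CH(COOH): carboxylic acid, 1 C=O (running total 2).
CH(COOH): carboxylic acid, 1 C=O (running total 3).
CH(COOH): carboxylic acid, 1 C=O (running total 4).
CH(CHO): aldehyde, 1 C=O (running total 5).
CH(COCl): acyl halide, 1 C=O (running total 6).
CH2CONHCH2: amide, 1 C=O (running total 7).
CO: ketone, 1 C=O (running total 8).
CH(CONH2): amide, 1 C=O (running total 9).
CH(CHO): aldehyde, 1 C=O (running total 10).

10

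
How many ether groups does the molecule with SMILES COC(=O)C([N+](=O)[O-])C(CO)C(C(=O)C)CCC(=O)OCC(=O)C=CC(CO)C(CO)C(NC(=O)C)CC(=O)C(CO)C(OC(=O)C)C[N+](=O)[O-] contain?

CH3O–C(=O)–: carbonyl C bonded to C and to –OCH3 → ester (not ketone + ether).
–NO2 on an sp³ carbon → nitro (the N=O is not a carbonyl).
pendant –CH2OH on an sp³ backbone C → alcohol.
pendant –COCH3: carbonyl C bonded to two carbons → ketone.
–C(=O)–O–C with C on the carbonyl side → ester.
–C(=O)– with carbon on both sides → ketone.
C=C double bond → alkene.
pendant –CH2OH on an sp³ backbone C → alcohol.
pendant –CH2OH on an sp³ backbone C → alcohol.
pendant –NHC(=O)CH3: N bonded to a carbonyl → amide (not amine).
–C(=O)– with carbon on both sides → ketone.
pendant –CH2OH on an sp³ backbone C → alcohol.
pendant –OC(=O)CH3: an acyloxy group → ester.
–NO2 on carbon → nitro group.
No segment is a ether: CH3OOC is ester, not ether; CH(CH2OH) is alcohol, not ether; CH2COOCH2 is ester, not ether. → 0.

0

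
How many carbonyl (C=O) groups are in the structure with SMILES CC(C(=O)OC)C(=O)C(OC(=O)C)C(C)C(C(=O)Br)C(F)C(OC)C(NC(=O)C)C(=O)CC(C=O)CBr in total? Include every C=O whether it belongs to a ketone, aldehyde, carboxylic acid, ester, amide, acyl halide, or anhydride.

CH(COOCH3): ester, 1 C=O (running total 1).
CO: ketone, 1 C=O (running total 2).
CH(OCOCH3): ester, 1 C=O (running total 3).
CH(COBr): acyl halide, 1 C=O (running total 4).
CH(NHCOCH3): amide, 1 C=O (running total 5).
CO: ketone, 1 C=O (running total 6).
CH(CHO): aldehyde, 1 C=O (running total 7).

7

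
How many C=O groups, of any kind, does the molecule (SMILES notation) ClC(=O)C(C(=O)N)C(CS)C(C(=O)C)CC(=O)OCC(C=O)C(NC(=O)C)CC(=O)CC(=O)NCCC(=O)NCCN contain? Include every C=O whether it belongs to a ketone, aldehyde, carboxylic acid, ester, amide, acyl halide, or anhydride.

9

ClCO: acyl halide, 1 C=O (running total 1).
CH(CONH2): amide, 1 C=O (running total 2).
CH(COCH3): ketone, 1 C=O (running total 3).
CH2COOCH2: ester, 1 C=O (running total 4).
CH(CHO): aldehyde, 1 C=O (running total 5).
CH(NHCOCH3): amide, 1 C=O (running total 6).
CO: ketone, 1 C=O (running total 7).
CH2CONHCH2: amide, 1 C=O (running total 8).
CH2CONHCH2: amide, 1 C=O (running total 9).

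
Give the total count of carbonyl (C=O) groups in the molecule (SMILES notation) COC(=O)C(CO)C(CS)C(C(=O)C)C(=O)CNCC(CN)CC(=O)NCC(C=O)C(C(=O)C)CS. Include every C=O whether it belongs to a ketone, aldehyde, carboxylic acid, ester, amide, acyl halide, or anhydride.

6

CH3OOC: ester, 1 C=O (running total 1).
CH(COCH3): ketone, 1 C=O (running total 2).
CO: ketone, 1 C=O (running total 3).
CH2CONHCH2: amide, 1 C=O (running total 4).
CH(CHO): aldehyde, 1 C=O (running total 5).
CH(COCH3): ketone, 1 C=O (running total 6).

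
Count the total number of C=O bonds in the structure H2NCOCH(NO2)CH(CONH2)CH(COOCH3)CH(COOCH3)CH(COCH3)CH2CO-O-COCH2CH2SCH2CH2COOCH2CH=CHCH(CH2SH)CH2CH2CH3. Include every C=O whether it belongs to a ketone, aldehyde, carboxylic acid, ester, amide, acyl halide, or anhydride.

H2NCO: amide, 1 C=O (running total 1).
CH(CONH2): amide, 1 C=O (running total 2).
CH(COOCH3): ester, 1 C=O (running total 3).
CH(COOCH3): ester, 1 C=O (running total 4).
CH(COCH3): ketone, 1 C=O (running total 5).
CH2CO-O-COCH2: anhydride, 2 C=O (running total 7).
CH2COOCH2: ester, 1 C=O (running total 8).

8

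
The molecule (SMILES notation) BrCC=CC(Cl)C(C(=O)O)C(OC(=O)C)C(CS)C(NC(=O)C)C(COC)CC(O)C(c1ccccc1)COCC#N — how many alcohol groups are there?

halogen on an sp³ carbon → alkyl halide.
C=C double bond → alkene.
halogen on an sp³ carbon → alkyl halide.
pendant –COOH: carbonyl C bonded to C and –OH → carboxylic acid.
pendant –OC(=O)CH3: an acyloxy group → ester.
pendant –CH2SH → thiol.
pendant –NHC(=O)CH3: N bonded to a carbonyl → amide (not amine).
pendant –CH2OCH3: C–O–C linkage → ether.
–OH on an sp³ carbon → alcohol (secondary).
pendant –C6H5: benzene ring → arene.
C–O–C with sp³ carbons on both sides and no adjacent C=O → ether.
–C≡N: carbon triple-bonded to nitrogen → nitrile.
Alcohol appears at: CH(OH) → 1.

1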